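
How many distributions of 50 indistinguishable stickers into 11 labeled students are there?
C(50+11-1, 11-1) = C(60, 10) = 75394027566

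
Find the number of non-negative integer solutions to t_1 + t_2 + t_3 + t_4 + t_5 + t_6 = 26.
C(26+6-1, 6-1) = C(31, 5) = 169911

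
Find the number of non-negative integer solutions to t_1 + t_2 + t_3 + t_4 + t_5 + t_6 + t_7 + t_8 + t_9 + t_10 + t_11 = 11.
C(11+11-1, 11-1) = C(21, 10) = 352716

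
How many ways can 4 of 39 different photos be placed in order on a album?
P(39,4) = 39!/(39-4)! = 1974024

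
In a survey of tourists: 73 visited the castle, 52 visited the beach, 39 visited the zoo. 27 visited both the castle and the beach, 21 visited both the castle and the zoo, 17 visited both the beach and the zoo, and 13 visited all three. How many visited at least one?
|A∪B∪C| = 73+52+39-27-21-17+13 = 112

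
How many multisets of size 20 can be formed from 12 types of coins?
C(20+12-1, 12-1) = C(31, 11) = 84672315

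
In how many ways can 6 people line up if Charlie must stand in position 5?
Fix one position: (6-1)! = 120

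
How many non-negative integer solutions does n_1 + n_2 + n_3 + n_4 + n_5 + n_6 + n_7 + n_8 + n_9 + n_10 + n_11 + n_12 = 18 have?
C(18+12-1, 12-1) = C(29, 11) = 34597290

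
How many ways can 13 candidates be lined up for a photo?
13! = 6227020800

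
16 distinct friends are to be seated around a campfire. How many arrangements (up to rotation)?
Circular: fix one position, arrange the rest. (16-1)! = 1307674368000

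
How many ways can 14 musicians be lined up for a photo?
14! = 87178291200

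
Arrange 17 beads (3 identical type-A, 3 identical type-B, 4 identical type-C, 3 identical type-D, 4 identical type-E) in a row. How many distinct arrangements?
17! / (3! × 3! × 4! × 3! × 4!) = 2858856000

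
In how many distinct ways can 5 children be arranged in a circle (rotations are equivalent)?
Circular: fix one position, arrange the rest. (5-1)! = 24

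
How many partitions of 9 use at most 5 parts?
By conjugation, equals partitions of 9 into parts ≤ 5. Let r_j(i) = number of partitions of i into parts ≤ j, for i = 0..9. r_1(i) = 1 for all i; r_j(i) = r_{j-1}(i) + r_j(i-j). Rows j = 2..5: ≤2: 1 1 2 2 3 3 4 4 5 5; ≤3: 1 1 2 3 4 5 7 8 10 12; ≤4: 1 1 2 3 5 6 9 11 15 18; ≤5: 1 1 2 3 5 7 10 13 18 23. r_5(9) = 23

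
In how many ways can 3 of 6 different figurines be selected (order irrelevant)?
C(6,3) = 6!/(3!×3!) = 20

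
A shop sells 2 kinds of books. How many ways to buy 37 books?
C(37+2-1, 2-1) = C(38, 1) = 38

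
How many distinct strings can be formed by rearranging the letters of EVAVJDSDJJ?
10! / (1! × 1! × 2! × 1! × 3! × 2!) = 151200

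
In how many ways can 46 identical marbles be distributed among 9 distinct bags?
C(46+9-1, 9-1) = C(54, 8) = 1040465790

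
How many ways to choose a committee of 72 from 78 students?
C(78,72) = 78!/(72!×6!) = 256851595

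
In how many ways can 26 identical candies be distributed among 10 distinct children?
C(26+10-1, 10-1) = C(35, 9) = 70607460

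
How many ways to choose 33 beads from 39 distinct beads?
C(39,33) = 39!/(33!×6!) = 3262623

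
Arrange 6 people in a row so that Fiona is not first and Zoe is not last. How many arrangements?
By inclusion-exclusion: 6! - 2×(6-1)! + (6-2)! = 720 - 240 + 24 = 504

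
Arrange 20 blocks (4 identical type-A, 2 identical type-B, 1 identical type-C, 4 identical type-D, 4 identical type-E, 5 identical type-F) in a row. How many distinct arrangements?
20! / (4! × 2! × 1! × 4! × 4! × 5!) = 733296564000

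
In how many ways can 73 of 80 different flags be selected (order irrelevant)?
C(80,73) = 80!/(73!×7!) = 3176716400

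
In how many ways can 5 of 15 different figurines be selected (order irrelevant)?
C(15,5) = 15!/(5!×10!) = 3003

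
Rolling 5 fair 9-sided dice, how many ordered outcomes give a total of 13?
Coefficient of x^13 in (x + x² + ... + x^9)^5. By inclusion-exclusion on dice exceeding 9: Σ_j (-1)^j C(5,j)·C(13-1-9j, 4) = C(5,0)·C(12,4) = 1·495 = 495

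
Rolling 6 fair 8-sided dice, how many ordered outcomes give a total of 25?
Coefficient of x^25 in (x + x² + ... + x^8)^6. By inclusion-exclusion on dice exceeding 8: Σ_j (-1)^j C(6,j)·C(25-1-8j, 5) = C(6,0)·C(24,5) - C(6,1)·C(16,5) + C(6,2)·C(8,5) = 1·42504 - 6·4368 + 15·56 = 17136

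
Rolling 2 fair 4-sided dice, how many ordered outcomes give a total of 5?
Coefficient of x^5 in (x + x² + ... + x^4)^2. By inclusion-exclusion on dice exceeding 4: Σ_j (-1)^j C(2,j)·C(5-1-4j, 1) = C(2,0)·C(4,1) = 1·4 = 4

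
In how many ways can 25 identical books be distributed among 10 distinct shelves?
C(25+10-1, 10-1) = C(34, 9) = 52451256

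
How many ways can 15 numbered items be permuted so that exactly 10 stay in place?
Choose the 10 fixed points C(15,10) = 3003, derange the rest: !5 = Σ_{j=0}^{5} (-1)^j·5!/j! = 120 - 120 + 60 - 20 + 5 - 1 = 44. Product = 3003 × 44 = 132132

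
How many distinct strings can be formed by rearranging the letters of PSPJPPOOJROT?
12! / (1! × 1! × 1! × 4! × 3! × 2!) = 1663200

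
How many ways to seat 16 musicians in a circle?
Circular: fix one position, arrange the rest. (16-1)! = 1307674368000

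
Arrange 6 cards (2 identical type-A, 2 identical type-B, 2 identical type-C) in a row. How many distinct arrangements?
6! / (2! × 2! × 2!) = 90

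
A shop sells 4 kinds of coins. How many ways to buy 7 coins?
C(7+4-1, 4-1) = C(10, 3) = 120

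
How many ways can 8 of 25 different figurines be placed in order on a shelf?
P(25,8) = 25!/(25-8)! = 43609104000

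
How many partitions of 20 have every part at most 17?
Let r_j(i) = number of partitions of i into parts ≤ j, for i = 0..20. r_1(i) = 1 for all i; r_j(i) = r_{j-1}(i) + r_j(i-j). Rows j = 2..17: ≤2: 1 1 2 2 3 3 4 4 5 5 6 6 7 7 8 8 9 9 10 10 11; ≤3: 1 1 2 3 4 5 7 8 10 12 14 16 19 21 24 27 30 33 37 40 44; ≤4: 1 1 2 3 5 6 9 11 15 18 23 27 34 39 47 54 64 72 84 94 108; ≤5: 1 1 2 3 5 7 10 13 18 23 30 37 47 57 70 84 101 119 141 164 192; ≤6: 1 1 2 3 5 7 11 14 20 26 35 44 58 71 90 110 136 163 199 235 282; ≤7: 1 1 2 3 5 7 11 15 21 28 38 49 65 82 105 131 164 201 248 300 364; ≤8: 1 1 2 3 5 7 11 15 22 29 40 52 70 89 116 146 186 230 288 352 434; ≤9: 1 1 2 3 5 7 11 15 22 30 41 54 73 94 123 157 201 252 318 393 488; ≤10: 1 1 2 3 5 7 11 15 22 30 42 55 75 97 128 164 212 267 340 423 530; ≤11: 1 1 2 3 5 7 11 15 22 30 42 56 76 99 131 169 219 278 355 445 560; ≤12: 1 1 2 3 5 7 11 15 22 30 42 56 77 100 133 172 224 285 366 460 582; ≤13: 1 1 2 3 5 7 11 15 22 30 42 56 77 101 134 174 227 290 373 471 597; ≤14: 1 1 2 3 5 7 11 15 22 30 42 56 77 101 135 175 229 293 378 478 608; ≤15: 1 1 2 3 5 7 11 15 22 30 42 56 77 101 135 176 230 295 381 483 615; ≤16: 1 1 2 3 5 7 11 15 22 30 42 56 77 101 135 176 231 296 383 486 620; ≤17: 1 1 2 3 5 7 11 15 22 30 42 56 77 101 135 176 231 297 384 488 623. r_17(20) = 623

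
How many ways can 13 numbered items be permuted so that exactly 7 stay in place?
Choose the 7 fixed points C(13,7) = 1716, derange the rest: !6 = Σ_{j=0}^{6} (-1)^j·6!/j! = 720 - 720 + 360 - 120 + 30 - 6 + 1 = 265. Product = 1716 × 265 = 454740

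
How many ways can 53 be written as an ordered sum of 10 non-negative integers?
C(53+10-1, 10-1) = C(62, 9) = 20286591270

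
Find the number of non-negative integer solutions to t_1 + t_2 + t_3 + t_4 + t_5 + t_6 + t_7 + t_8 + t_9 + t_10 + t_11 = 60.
C(60+11-1, 11-1) = C(70, 10) = 396704524216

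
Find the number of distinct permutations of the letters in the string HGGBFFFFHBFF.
12! / (6! × 2! × 2! × 2!) = 83160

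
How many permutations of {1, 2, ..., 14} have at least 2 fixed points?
Exactly j fixed points: C(14,j)·!(14-j); sum over j ≥ 2 (derangement numbers via !m = (m-1)·(!(m-1) + !(m-2)): !0..!12 = 1, 0, 1, 2, 9, 44, 265, 1854, 14833, 133496, 1334961, 14684570, 176214841). Σ_{j=2}^{14} C(14,j)·!(14-j) = C(14,2)·!12 + C(14,3)·!11 + C(14,4)·!10 + C(14,5)·!9 + C(14,6)·!8 + C(14,7)·!7 + C(14,8)·!6 + C(14,9)·!5 + C(14,10)·!4 + C(14,11)·!3 + C(14,12)·!2 + C(14,13)·!1 + C(14,14)·!0 = 91·176214841 + 364·14684570 + 1001·1334961 + 2002·133496 + 3003·14833 + 3432·1854 + 3003·265 + 2002·44 + 1001·9 + 364·2 + 91·1 + 14·0 + 1·1 = 23036089103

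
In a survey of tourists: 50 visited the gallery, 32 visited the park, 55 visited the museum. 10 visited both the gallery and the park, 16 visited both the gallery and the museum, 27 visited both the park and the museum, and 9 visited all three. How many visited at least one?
|A∪B∪C| = 50+32+55-10-16-27+9 = 93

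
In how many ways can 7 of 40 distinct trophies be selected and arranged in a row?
P(40,7) = 40!/(40-7)! = 93963542400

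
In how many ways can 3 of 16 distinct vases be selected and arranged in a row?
P(16,3) = 16!/(16-3)! = 3360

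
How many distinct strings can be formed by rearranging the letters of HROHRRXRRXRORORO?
16! / (2! × 2! × 8! × 4!) = 5405400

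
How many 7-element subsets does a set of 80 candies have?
C(80,7) = 80!/(7!×73!) = 3176716400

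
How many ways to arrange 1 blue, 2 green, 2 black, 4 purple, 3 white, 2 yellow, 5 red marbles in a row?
19! / (1! × 2! × 2! × 4! × 3! × 2! × 5!) = 879955876800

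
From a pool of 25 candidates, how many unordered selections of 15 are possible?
C(25,15) = 25!/(15!×10!) = 3268760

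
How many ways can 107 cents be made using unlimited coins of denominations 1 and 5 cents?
Coefficient of x^107 in 1/(1-x^1) · 1/(1-x^5). Use j coins of 5 for j = 0..⌊107/5⌋ = 21, the rest in 1s: 21 + 1 = 22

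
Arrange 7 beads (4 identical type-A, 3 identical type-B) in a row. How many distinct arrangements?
7! / (4! × 3!) = 35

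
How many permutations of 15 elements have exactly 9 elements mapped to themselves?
Choose the 9 fixed points C(15,9) = 5005, derange the rest: !6 = Σ_{j=0}^{6} (-1)^j·6!/j! = 720 - 720 + 360 - 120 + 30 - 6 + 1 = 265. Product = 5005 × 265 = 1326325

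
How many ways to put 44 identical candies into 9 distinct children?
C(44+9-1, 9-1) = C(52, 8) = 752538150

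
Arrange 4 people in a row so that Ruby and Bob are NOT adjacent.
Total - adjacent = 4! - (4-1)!×2 = 24 - 12 = 12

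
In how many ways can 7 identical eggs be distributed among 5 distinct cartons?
C(7+5-1, 5-1) = C(11, 4) = 330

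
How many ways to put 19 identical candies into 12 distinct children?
C(19+12-1, 12-1) = C(30, 11) = 54627300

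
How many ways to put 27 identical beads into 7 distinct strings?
C(27+7-1, 7-1) = C(33, 6) = 1107568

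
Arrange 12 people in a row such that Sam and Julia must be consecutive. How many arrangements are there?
Treat the 2 as one block: (12-2+1)! × 2! = 39916800 × 2 = 79833600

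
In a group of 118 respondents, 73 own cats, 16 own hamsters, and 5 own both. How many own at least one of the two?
|A∪B| = |A| + |B| - |A∩B| = 73 + 16 - 5 = 84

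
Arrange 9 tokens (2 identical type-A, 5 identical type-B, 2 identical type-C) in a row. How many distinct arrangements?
9! / (2! × 5! × 2!) = 756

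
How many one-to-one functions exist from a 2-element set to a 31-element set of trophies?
P(31,2) = 31!/(31-2)! = 930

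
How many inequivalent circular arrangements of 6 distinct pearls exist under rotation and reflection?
(6-1)!/2 = 120/2 = 60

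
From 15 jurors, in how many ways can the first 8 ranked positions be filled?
P(15,8) = 15!/(15-8)! = 259459200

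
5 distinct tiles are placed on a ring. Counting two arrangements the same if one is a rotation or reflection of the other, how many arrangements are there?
(5-1)!/2 = 24/2 = 12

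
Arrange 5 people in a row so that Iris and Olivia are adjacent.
Treat as block: (5-1)! × 2! = 24 × 2 = 48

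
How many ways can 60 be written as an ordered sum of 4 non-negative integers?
C(60+4-1, 4-1) = C(63, 3) = 39711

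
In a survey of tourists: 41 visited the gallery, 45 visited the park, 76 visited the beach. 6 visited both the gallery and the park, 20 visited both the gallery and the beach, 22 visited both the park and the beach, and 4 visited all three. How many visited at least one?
|A∪B∪C| = 41+45+76-6-20-22+4 = 118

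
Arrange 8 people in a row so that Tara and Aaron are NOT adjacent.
Total - adjacent = 8! - (8-1)!×2 = 40320 - 10080 = 30240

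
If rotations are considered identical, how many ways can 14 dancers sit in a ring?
Circular: fix one position, arrange the rest. (14-1)! = 6227020800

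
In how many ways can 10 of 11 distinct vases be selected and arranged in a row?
P(11,10) = 11!/(11-10)! = 39916800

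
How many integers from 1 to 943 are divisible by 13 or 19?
⌊943/13⌋ + ⌊943/19⌋ - ⌊943/247⌋ = 72 + 49 - 3 = 118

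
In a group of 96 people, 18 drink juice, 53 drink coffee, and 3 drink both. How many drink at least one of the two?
|A∪B| = |A| + |B| - |A∩B| = 18 + 53 - 3 = 68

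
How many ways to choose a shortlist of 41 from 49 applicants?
C(49,41) = 49!/(41!×8!) = 450978066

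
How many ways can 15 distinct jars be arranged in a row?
15! = 1307674368000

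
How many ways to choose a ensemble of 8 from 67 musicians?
C(67,8) = 67!/(8!×59!) = 6522361560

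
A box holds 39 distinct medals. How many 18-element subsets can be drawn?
C(39,18) = 39!/(18!×21!) = 62359143990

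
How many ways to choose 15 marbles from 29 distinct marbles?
C(29,15) = 29!/(15!×14!) = 77558760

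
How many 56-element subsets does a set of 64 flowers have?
C(64,56) = 64!/(56!×8!) = 4426165368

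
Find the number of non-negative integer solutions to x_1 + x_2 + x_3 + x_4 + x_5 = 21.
C(21+5-1, 5-1) = C(25, 4) = 12650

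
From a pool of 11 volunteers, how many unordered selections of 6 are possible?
C(11,6) = 11!/(6!×5!) = 462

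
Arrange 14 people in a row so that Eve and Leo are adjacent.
Treat as block: (14-1)! × 2! = 6227020800 × 2 = 12454041600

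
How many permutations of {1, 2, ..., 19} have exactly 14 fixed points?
Choose the 14 fixed points C(19,14) = 11628, derange the rest: !5 = Σ_{j=0}^{5} (-1)^j·5!/j! = 120 - 120 + 60 - 20 + 5 - 1 = 44. Product = 11628 × 44 = 511632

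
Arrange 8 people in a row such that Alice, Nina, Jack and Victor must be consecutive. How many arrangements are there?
Treat the 4 as one block: (8-4+1)! × 4! = 120 × 24 = 2880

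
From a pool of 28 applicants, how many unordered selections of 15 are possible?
C(28,15) = 28!/(15!×13!) = 37442160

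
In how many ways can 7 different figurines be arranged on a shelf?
7! = 5040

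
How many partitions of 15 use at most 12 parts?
By conjugation, equals partitions of 15 into parts ≤ 12. Let r_j(i) = number of partitions of i into parts ≤ j, for i = 0..15. r_1(i) = 1 for all i; r_j(i) = r_{j-1}(i) + r_j(i-j). Rows j = 2..12: ≤2: 1 1 2 2 3 3 4 4 5 5 6 6 7 7 8 8; ≤3: 1 1 2 3 4 5 7 8 10 12 14 16 19 21 24 27; ≤4: 1 1 2 3 5 6 9 11 15 18 23 27 34 39 47 54; ≤5: 1 1 2 3 5 7 10 13 18 23 30 37 47 57 70 84; ≤6: 1 1 2 3 5 7 11 14 20 26 35 44 58 71 90 110; ≤7: 1 1 2 3 5 7 11 15 21 28 38 49 65 82 105 131; ≤8: 1 1 2 3 5 7 11 15 22 29 40 52 70 89 116 146; ≤9: 1 1 2 3 5 7 11 15 22 30 41 54 73 94 123 157; ≤10: 1 1 2 3 5 7 11 15 22 30 42 55 75 97 128 164; ≤11: 1 1 2 3 5 7 11 15 22 30 42 56 76 99 131 169; ≤12: 1 1 2 3 5 7 11 15 22 30 42 56 77 100 133 172. r_12(15) = 172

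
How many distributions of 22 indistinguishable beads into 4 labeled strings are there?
C(22+4-1, 4-1) = C(25, 3) = 2300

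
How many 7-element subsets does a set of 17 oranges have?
C(17,7) = 17!/(7!×10!) = 19448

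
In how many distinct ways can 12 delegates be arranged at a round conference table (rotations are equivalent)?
Circular: fix one position, arrange the rest. (12-1)! = 39916800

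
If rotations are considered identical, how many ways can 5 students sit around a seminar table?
Circular: fix one position, arrange the rest. (5-1)! = 24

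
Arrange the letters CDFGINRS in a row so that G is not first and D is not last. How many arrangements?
By inclusion-exclusion: 8! - 2×(8-1)! + (8-2)! = 40320 - 10080 + 720 = 30960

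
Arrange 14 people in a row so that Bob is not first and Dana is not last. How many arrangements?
By inclusion-exclusion: 14! - 2×(14-1)! + (14-2)! = 87178291200 - 12454041600 + 479001600 = 75203251200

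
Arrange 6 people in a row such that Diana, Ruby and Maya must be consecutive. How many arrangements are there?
Treat the 3 as one block: (6-3+1)! × 3! = 24 × 6 = 144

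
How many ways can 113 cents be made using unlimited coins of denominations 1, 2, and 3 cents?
Coefficient of x^113 in 1/(1-x^1) · 1/(1-x^2) · 1/(1-x^3). Case on j = number of 3-cent coins (j = 0..37); remainder r = 113 - 3j is made from {1,2} in ⌊r/2⌋+1 ways. r = 113, 110, 107, 104, 101, 98, 95, 92, 89, 86, 83, 80, 77, 74, 71, 68, 65, 62, 59, 56, 53, 50, 47, 44, 41, 38, 35, 32, 29, 26, 23, 20, 17, 14, 11, 8, 5, 2 → 57 + 56 + 54 + 53 + 51 + 50 + 48 + 47 + 45 + 44 + 42 + 41 + 39 + 38 + 36 + 35 + 33 + 32 + 30 + 29 + 27 + 26 + 24 + 23 + 21 + 20 + 18 + 17 + 15 + 14 + 12 + 11 + 9 + 8 + 6 + 5 + 3 + 2 = 1121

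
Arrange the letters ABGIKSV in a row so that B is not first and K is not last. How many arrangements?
By inclusion-exclusion: 7! - 2×(7-1)! + (7-2)! = 5040 - 1440 + 120 = 3720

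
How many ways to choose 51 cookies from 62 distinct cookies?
C(62,51) = 62!/(51!×11!) = 508271323092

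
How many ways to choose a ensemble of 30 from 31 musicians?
C(31,30) = 31!/(30!×1!) = 31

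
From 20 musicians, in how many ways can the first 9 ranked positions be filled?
P(20,9) = 20!/(20-9)! = 60949324800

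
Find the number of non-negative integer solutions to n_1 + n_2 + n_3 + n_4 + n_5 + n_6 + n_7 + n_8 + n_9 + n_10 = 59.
C(59+10-1, 10-1) = C(68, 9) = 49280065120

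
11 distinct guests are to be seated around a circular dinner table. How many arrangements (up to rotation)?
Circular: fix one position, arrange the rest. (11-1)! = 3628800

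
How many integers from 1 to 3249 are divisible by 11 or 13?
⌊3249/11⌋ + ⌊3249/13⌋ - ⌊3249/143⌋ = 295 + 249 - 22 = 522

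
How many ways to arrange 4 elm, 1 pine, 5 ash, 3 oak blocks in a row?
13! / (4! × 1! × 5! × 3!) = 360360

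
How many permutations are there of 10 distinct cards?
10! = 3628800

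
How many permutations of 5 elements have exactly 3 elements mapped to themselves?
Choose the 3 fixed points C(5,3) = 10, derange the rest: !2 = Σ_{j=0}^{2} (-1)^j·2!/j! = 2 - 2 + 1 = 1. Product = 10 × 1 = 10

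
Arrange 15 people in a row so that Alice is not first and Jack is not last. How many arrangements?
By inclusion-exclusion: 15! - 2×(15-1)! + (15-2)! = 1307674368000 - 174356582400 + 6227020800 = 1139544806400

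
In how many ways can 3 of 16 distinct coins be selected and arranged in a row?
P(16,3) = 16!/(16-3)! = 3360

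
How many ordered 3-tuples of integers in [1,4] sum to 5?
Coefficient of x^5 in (x + x² + ... + x^4)^3. By inclusion-exclusion on dice exceeding 4: Σ_j (-1)^j C(3,j)·C(5-1-4j, 2) = C(3,0)·C(4,2) = 1·6 = 6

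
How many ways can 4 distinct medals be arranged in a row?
4! = 24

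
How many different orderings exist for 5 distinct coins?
5! = 120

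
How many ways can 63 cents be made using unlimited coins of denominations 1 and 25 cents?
Coefficient of x^63 in 1/(1-x^1) · 1/(1-x^25). Use j coins of 25 for j = 0..⌊63/25⌋ = 2, the rest in 1s: 2 + 1 = 3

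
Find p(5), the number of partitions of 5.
Pentagonal recurrence p(n) = p(n-1) + p(n-2) - p(n-5) - p(n-7) + p(n-12) + p(n-15) - ... gives p(0..4) = 1, 1, 2, 3, 5. p(5) = p(4) + p(3) - p(0) = 5 + 3 - 1 = 7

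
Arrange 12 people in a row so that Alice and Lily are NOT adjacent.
Total - adjacent = 12! - (12-1)!×2 = 479001600 - 79833600 = 399168000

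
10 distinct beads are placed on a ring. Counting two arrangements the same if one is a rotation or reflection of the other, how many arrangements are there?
(10-1)!/2 = 362880/2 = 181440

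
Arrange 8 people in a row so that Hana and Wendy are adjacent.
Treat as block: (8-1)! × 2! = 5040 × 2 = 10080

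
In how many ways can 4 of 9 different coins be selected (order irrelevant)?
C(9,4) = 9!/(4!×5!) = 126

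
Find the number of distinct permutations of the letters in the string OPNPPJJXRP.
10! / (1! × 1! × 1! × 2! × 1! × 4!) = 75600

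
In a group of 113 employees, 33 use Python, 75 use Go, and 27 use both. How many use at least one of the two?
|A∪B| = |A| + |B| - |A∩B| = 33 + 75 - 27 = 81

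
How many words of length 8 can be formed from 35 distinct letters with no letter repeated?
P(35,8) = 35!/(35-8)! = 948964262400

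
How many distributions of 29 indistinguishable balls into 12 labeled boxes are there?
C(29+12-1, 12-1) = C(40, 11) = 2311801440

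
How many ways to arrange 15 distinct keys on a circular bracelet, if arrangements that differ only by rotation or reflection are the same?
(15-1)!/2 = 87178291200/2 = 43589145600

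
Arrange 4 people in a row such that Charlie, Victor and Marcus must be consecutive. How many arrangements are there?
Treat the 3 as one block: (4-3+1)! × 3! = 2 × 6 = 12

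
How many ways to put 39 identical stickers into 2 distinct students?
C(39+2-1, 2-1) = C(40, 1) = 40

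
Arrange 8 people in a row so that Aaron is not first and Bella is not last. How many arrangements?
By inclusion-exclusion: 8! - 2×(8-1)! + (8-2)! = 40320 - 10080 + 720 = 30960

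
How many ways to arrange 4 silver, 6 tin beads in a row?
10! / (4! × 6!) = 210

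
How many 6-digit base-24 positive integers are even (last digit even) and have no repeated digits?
Last∈{0,2,4,6,8,10,12,14,16,18,20,22}. Last=0: 4037880. Last nonzero: 11×22×P(22,4) = 42485520. Total = 46523400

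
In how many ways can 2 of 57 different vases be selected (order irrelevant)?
C(57,2) = 57!/(2!×55!) = 1596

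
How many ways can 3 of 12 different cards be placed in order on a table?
P(12,3) = 12!/(12-3)! = 1320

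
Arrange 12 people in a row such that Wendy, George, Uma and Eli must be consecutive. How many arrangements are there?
Treat the 4 as one block: (12-4+1)! × 4! = 362880 × 24 = 8709120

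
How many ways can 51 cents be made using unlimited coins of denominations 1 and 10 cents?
Coefficient of x^51 in 1/(1-x^1) · 1/(1-x^10). Use j coins of 10 for j = 0..⌊51/10⌋ = 5, the rest in 1s: 5 + 1 = 6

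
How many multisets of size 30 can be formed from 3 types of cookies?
C(30+3-1, 3-1) = C(32, 2) = 496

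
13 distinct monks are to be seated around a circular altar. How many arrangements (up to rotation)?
Circular: fix one position, arrange the rest. (13-1)! = 479001600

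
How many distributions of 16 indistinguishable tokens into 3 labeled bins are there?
C(16+3-1, 3-1) = C(18, 2) = 153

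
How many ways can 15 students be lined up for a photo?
15! = 1307674368000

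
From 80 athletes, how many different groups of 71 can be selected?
C(80,71) = 80!/(71!×9!) = 231900297200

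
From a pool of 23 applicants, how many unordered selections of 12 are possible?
C(23,12) = 23!/(12!×11!) = 1352078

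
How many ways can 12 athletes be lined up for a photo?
12! = 479001600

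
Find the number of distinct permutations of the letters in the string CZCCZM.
6! / (1! × 2! × 3!) = 60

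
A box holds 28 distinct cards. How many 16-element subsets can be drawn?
C(28,16) = 28!/(16!×12!) = 30421755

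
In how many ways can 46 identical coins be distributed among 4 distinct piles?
C(46+4-1, 4-1) = C(49, 3) = 18424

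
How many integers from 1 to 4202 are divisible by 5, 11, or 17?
⌊4202/5⌋+⌊4202/11⌋+⌊4202/17⌋ - ⌊4202/55⌋-⌊4202/85⌋-⌊4202/187⌋ + ⌊4202/935⌋ = 840+382+247 - 76-49-22 + 4 = 1326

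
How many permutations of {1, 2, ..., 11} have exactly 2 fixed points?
Choose the 2 fixed points C(11,2) = 55, derange the rest: !9 = Σ_{j=0}^{9} (-1)^j·9!/j! = 362880 - 362880 + 181440 - 60480 + 15120 - 3024 + 504 - 72 + 9 - 1 = 133496. Product = 55 × 133496 = 7342280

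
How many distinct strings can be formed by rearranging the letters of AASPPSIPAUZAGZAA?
16! / (3! × 6! × 2! × 1! × 1! × 2! × 1!) = 1210809600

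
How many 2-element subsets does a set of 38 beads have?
C(38,2) = 38!/(2!×36!) = 703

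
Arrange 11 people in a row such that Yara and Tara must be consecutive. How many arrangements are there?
Treat the 2 as one block: (11-2+1)! × 2! = 3628800 × 2 = 7257600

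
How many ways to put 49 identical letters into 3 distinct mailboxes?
C(49+3-1, 3-1) = C(51, 2) = 1275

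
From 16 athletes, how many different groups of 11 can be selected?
C(16,11) = 16!/(11!×5!) = 4368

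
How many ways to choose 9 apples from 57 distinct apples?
C(57,9) = 57!/(9!×48!) = 8996462475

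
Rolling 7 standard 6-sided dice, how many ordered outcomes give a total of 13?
Coefficient of x^13 in (x + x² + ... + x^6)^7. By inclusion-exclusion on dice exceeding 6: Σ_j (-1)^j C(7,j)·C(13-1-6j, 6) = C(7,0)·C(12,6) - C(7,1)·C(6,6) = 1·924 - 7·1 = 917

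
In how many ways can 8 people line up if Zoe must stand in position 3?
Fix one position: (8-1)! = 5040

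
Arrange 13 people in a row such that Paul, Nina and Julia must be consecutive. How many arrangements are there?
Treat the 3 as one block: (13-3+1)! × 3! = 39916800 × 6 = 239500800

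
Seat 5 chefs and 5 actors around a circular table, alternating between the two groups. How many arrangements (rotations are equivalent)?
Fix one of the chefs: (5-1)! ways for the remaining chefs, × 5! ways for the actors = 24 × 120 = 2880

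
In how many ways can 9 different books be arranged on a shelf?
9! = 362880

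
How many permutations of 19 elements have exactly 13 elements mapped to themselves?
Choose the 13 fixed points C(19,13) = 27132, derange the rest: !6 = Σ_{j=0}^{6} (-1)^j·6!/j! = 720 - 720 + 360 - 120 + 30 - 6 + 1 = 265. Product = 27132 × 265 = 7189980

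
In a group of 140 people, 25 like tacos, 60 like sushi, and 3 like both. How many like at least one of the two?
|A∪B| = |A| + |B| - |A∩B| = 25 + 60 - 3 = 82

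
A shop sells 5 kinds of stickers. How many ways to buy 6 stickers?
C(6+5-1, 5-1) = C(10, 4) = 210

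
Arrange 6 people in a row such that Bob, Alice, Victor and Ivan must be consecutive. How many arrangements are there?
Treat the 4 as one block: (6-4+1)! × 4! = 6 × 24 = 144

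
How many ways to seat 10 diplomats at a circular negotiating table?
Circular: fix one position, arrange the rest. (10-1)! = 362880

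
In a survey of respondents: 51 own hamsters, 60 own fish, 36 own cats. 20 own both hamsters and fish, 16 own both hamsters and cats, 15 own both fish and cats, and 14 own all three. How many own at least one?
|A∪B∪C| = 51+60+36-20-16-15+14 = 110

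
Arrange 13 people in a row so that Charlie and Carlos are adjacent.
Treat as block: (13-1)! × 2! = 479001600 × 2 = 958003200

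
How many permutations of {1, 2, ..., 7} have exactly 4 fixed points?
Choose the 4 fixed points C(7,4) = 35, derange the rest: !3 = Σ_{j=0}^{3} (-1)^j·3!/j! = 6 - 6 + 3 - 1 = 2. Product = 35 × 2 = 70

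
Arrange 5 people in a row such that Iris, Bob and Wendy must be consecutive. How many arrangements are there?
Treat the 3 as one block: (5-3+1)! × 3! = 6 × 6 = 36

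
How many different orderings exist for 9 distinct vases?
9! = 362880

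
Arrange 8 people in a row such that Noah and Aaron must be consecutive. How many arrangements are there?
Treat the 2 as one block: (8-2+1)! × 2! = 5040 × 2 = 10080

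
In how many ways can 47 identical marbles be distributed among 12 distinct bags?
C(47+12-1, 12-1) = C(58, 11) = 227692286640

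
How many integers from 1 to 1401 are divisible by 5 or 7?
⌊1401/5⌋ + ⌊1401/7⌋ - ⌊1401/35⌋ = 280 + 200 - 40 = 440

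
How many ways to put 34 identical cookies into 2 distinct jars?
C(34+2-1, 2-1) = C(35, 1) = 35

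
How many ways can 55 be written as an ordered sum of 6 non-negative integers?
C(55+6-1, 6-1) = C(60, 5) = 5461512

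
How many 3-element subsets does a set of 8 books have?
C(8,3) = 8!/(3!×5!) = 56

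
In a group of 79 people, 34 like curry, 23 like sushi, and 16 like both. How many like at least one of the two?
|A∪B| = |A| + |B| - |A∩B| = 34 + 23 - 16 = 41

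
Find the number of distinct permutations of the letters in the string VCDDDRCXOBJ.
11! / (1! × 3! × 1! × 2! × 1! × 1! × 1! × 1!) = 3326400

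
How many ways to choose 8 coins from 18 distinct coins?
C(18,8) = 18!/(8!×10!) = 43758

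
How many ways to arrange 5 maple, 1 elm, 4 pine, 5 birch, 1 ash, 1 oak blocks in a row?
17! / (5! × 1! × 4! × 5! × 1! × 1!) = 1029188160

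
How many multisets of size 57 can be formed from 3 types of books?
C(57+3-1, 3-1) = C(59, 2) = 1711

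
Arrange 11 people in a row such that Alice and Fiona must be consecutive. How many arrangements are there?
Treat the 2 as one block: (11-2+1)! × 2! = 3628800 × 2 = 7257600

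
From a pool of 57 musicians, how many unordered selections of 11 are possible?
C(57,11) = 57!/(11!×46!) = 184509266760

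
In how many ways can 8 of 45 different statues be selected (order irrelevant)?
C(45,8) = 45!/(8!×37!) = 215553195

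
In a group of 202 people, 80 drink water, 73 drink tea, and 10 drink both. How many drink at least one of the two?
|A∪B| = |A| + |B| - |A∩B| = 80 + 73 - 10 = 143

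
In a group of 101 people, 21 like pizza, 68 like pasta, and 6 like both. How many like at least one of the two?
|A∪B| = |A| + |B| - |A∩B| = 21 + 68 - 6 = 83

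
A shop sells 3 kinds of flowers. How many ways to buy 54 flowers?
C(54+3-1, 3-1) = C(56, 2) = 1540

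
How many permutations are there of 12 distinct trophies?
12! = 479001600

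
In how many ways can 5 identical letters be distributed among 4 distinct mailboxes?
C(5+4-1, 4-1) = C(8, 3) = 56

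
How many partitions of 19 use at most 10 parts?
By conjugation, equals partitions of 19 into parts ≤ 10. Let r_j(i) = number of partitions of i into parts ≤ j, for i = 0..19. r_1(i) = 1 for all i; r_j(i) = r_{j-1}(i) + r_j(i-j). Rows j = 2..10: ≤2: 1 1 2 2 3 3 4 4 5 5 6 6 7 7 8 8 9 9 10 10; ≤3: 1 1 2 3 4 5 7 8 10 12 14 16 19 21 24 27 30 33 37 40; ≤4: 1 1 2 3 5 6 9 11 15 18 23 27 34 39 47 54 64 72 84 94; ≤5: 1 1 2 3 5 7 10 13 18 23 30 37 47 57 70 84 101 119 141 164; ≤6: 1 1 2 3 5 7 11 14 20 26 35 44 58 71 90 110 136 163 199 235; ≤7: 1 1 2 3 5 7 11 15 21 28 38 49 65 82 105 131 164 201 248 300; ≤8: 1 1 2 3 5 7 11 15 22 29 40 52 70 89 116 146 186 230 288 352; ≤9: 1 1 2 3 5 7 11 15 22 30 41 54 73 94 123 157 201 252 318 393; ≤10: 1 1 2 3 5 7 11 15 22 30 42 55 75 97 128 164 212 267 340 423. r_10(19) = 423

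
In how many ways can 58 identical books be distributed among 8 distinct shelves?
C(58+8-1, 8-1) = C(65, 7) = 696190560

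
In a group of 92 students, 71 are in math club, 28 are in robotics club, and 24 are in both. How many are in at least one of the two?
|A∪B| = |A| + |B| - |A∩B| = 71 + 28 - 24 = 75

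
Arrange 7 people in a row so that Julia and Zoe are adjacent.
Treat as block: (7-1)! × 2! = 720 × 2 = 1440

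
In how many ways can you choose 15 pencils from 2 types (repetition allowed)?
C(15+2-1, 2-1) = C(16, 1) = 16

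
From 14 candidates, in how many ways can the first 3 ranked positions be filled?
P(14,3) = 14!/(14-3)! = 2184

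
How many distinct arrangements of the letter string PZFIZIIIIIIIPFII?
16! / (2! × 10! × 2! × 2!) = 720720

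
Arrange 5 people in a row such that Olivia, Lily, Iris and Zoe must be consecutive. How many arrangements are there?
Treat the 4 as one block: (5-4+1)! × 4! = 2 × 24 = 48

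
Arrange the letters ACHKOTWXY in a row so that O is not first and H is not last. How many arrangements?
By inclusion-exclusion: 9! - 2×(9-1)! + (9-2)! = 362880 - 80640 + 5040 = 287280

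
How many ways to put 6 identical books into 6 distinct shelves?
C(6+6-1, 6-1) = C(11, 5) = 462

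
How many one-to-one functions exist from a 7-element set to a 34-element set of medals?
P(34,7) = 34!/(34-7)! = 27113264640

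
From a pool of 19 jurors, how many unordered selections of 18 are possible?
C(19,18) = 19!/(18!×1!) = 19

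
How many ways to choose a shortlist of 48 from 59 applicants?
C(59,48) = 59!/(48!×11!) = 279871768995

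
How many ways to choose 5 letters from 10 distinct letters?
C(10,5) = 10!/(5!×5!) = 252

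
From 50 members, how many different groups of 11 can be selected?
C(50,11) = 50!/(11!×39!) = 37353738800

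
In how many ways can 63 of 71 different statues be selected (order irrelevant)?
C(71,63) = 71!/(63!×8!) = 10639125640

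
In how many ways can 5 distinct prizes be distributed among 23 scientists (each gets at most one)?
P(23,5) = 23!/(23-5)! = 4037880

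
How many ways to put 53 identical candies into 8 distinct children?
C(53+8-1, 8-1) = C(60, 7) = 386206920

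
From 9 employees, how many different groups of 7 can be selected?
C(9,7) = 9!/(7!×2!) = 36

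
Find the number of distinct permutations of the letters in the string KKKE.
4! / (1! × 3!) = 4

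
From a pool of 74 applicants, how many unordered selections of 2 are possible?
C(74,2) = 74!/(2!×72!) = 2701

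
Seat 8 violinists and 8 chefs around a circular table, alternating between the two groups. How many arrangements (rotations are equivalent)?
Fix one of the violinists: (8-1)! ways for the remaining violinists, × 8! ways for the chefs = 5040 × 40320 = 203212800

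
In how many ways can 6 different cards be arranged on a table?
6! = 720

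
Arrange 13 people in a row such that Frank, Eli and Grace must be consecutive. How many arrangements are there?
Treat the 3 as one block: (13-3+1)! × 3! = 39916800 × 6 = 239500800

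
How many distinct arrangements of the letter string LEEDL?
5! / (2! × 2! × 1!) = 30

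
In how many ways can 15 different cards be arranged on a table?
15! = 1307674368000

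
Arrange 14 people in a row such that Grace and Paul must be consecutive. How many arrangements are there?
Treat the 2 as one block: (14-2+1)! × 2! = 6227020800 × 2 = 12454041600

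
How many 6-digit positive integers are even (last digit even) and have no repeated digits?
Last∈{0,2,4,6,8}. Last=0: 15120. Last nonzero: 4×8×P(8,4) = 53760. Total = 68880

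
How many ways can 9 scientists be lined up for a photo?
9! = 362880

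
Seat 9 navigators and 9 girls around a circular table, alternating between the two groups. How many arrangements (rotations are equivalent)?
Fix one of the navigators: (9-1)! ways for the remaining navigators, × 9! ways for the girls = 40320 × 362880 = 14631321600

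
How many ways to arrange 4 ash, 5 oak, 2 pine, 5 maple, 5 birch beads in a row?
21! / (4! × 5! × 2! × 5! × 5!) = 615969113760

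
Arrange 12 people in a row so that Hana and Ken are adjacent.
Treat as block: (12-1)! × 2! = 39916800 × 2 = 79833600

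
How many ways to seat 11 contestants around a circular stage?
Circular: fix one position, arrange the rest. (11-1)! = 3628800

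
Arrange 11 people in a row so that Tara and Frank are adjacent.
Treat as block: (11-1)! × 2! = 3628800 × 2 = 7257600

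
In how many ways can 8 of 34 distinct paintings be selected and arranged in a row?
P(34,8) = 34!/(34-8)! = 732058145280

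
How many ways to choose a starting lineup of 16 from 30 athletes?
C(30,16) = 30!/(16!×14!) = 145422675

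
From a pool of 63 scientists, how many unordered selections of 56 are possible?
C(63,56) = 63!/(56!×7!) = 553270671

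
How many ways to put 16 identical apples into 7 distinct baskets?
C(16+7-1, 7-1) = C(22, 6) = 74613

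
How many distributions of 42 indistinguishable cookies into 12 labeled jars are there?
C(42+12-1, 12-1) = C(53, 11) = 76223753060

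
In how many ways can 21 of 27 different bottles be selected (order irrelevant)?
C(27,21) = 27!/(21!×6!) = 296010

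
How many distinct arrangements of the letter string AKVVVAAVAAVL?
12! / (5! × 1! × 1! × 5!) = 33264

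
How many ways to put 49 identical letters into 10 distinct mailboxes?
C(49+10-1, 10-1) = C(58, 9) = 10648873950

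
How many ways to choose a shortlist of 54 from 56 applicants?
C(56,54) = 56!/(54!×2!) = 1540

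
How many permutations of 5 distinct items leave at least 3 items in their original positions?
Exactly j fixed points: C(5,j)·!(5-j); sum over j ≥ 3 (derangement numbers via !m = (m-1)·(!(m-1) + !(m-2)): !0..!2 = 1, 0, 1). Σ_{j=3}^{5} C(5,j)·!(5-j) = C(5,3)·!2 + C(5,4)·!1 + C(5,5)·!0 = 10·1 + 5·0 + 1·1 = 11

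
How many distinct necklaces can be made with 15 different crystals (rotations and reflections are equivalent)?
(15-1)!/2 = 87178291200/2 = 43589145600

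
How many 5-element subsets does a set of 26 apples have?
C(26,5) = 26!/(5!×21!) = 65780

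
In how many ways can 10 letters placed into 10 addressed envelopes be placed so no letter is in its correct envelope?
!10 = Σ_{j=0}^{10} (-1)^j·10!/j! = 3628800 - 3628800 + 1814400 - 604800 + 151200 - 30240 + 5040 - 720 + 90 - 10 + 1 = 1334961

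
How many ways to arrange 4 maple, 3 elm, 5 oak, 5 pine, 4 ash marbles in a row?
21! / (4! × 3! × 5! × 5! × 4!) = 1026615189600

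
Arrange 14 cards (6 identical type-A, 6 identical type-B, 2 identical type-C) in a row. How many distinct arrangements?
14! / (6! × 6! × 2!) = 84084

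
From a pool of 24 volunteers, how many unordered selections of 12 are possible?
C(24,12) = 24!/(12!×12!) = 2704156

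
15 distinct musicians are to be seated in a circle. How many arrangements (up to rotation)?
Circular: fix one position, arrange the rest. (15-1)! = 87178291200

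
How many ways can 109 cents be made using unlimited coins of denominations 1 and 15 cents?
Coefficient of x^109 in 1/(1-x^1) · 1/(1-x^15). Use j coins of 15 for j = 0..⌊109/15⌋ = 7, the rest in 1s: 7 + 1 = 8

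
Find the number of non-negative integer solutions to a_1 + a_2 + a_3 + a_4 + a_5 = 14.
C(14+5-1, 5-1) = C(18, 4) = 3060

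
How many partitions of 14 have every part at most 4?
Let r_j(i) = number of partitions of i into parts ≤ j, for i = 0..14. r_1(i) = 1 for all i; r_j(i) = r_{j-1}(i) + r_j(i-j). Rows j = 2..4: ≤2: 1 1 2 2 3 3 4 4 5 5 6 6 7 7 8; ≤3: 1 1 2 3 4 5 7 8 10 12 14 16 19 21 24; ≤4: 1 1 2 3 5 6 9 11 15 18 23 27 34 39 47. r_4(14) = 47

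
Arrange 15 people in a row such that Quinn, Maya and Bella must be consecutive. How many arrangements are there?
Treat the 3 as one block: (15-3+1)! × 3! = 6227020800 × 6 = 37362124800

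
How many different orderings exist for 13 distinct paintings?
13! = 6227020800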